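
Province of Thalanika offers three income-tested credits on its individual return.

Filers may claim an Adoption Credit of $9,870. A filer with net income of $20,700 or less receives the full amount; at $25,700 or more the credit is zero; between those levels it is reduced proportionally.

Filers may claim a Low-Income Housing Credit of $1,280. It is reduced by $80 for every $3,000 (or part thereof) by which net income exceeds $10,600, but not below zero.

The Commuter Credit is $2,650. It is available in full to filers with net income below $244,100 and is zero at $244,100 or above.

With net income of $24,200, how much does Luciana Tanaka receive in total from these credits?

Adoption Credit: $24,200 is $3,500 into a $5,000 phase-out range, leaving 1,500/5,000 of the credit: $9,870 × 1,500/5,000 = $2,961.
Low-Income Housing Credit: income exceeds $10,600 by $13,600, which is 5 full-or-partial $3,000 increments; reduction = 5 × $80 = $400, leaving $880.
Commuter Credit: $24,200 is below the $244,100 cutoff, so the full $2,650 applies.
Total: $2,961 + $880 + $2,650 = $6,491.

$6,491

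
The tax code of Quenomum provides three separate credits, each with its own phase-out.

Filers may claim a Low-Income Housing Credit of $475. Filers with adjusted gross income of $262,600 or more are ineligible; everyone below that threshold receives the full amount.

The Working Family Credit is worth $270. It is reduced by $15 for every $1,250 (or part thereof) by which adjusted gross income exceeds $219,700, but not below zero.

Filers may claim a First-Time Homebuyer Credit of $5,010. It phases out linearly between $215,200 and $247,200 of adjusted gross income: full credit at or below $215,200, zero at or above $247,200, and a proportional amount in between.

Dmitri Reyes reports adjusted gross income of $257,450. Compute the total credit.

Low-Income Housing Credit: $257,450 is below the $262,600 cutoff, so the full $475 applies.
Working Family Credit: income exceeds $219,700 by $37,750 → 31 increments × $15 = $465 ≥ base, so the credit is $0.
First-Time Homebuyer Credit: $257,450 is at or above $247,200, so the credit is $0.
Total: $475 + $0 + $0 = $475.

$475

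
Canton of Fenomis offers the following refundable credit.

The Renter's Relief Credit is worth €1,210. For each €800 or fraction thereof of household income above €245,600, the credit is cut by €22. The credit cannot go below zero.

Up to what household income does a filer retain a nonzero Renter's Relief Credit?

After 54 increments the reduction is 54 × €22 = €1,188, leaving €22; one more increment wipes it out. Increment 54 ends at excess 54 × €800 = €43,200, so the highest qualifying income is €245,600 + €43,200 = €288,800.

€288,800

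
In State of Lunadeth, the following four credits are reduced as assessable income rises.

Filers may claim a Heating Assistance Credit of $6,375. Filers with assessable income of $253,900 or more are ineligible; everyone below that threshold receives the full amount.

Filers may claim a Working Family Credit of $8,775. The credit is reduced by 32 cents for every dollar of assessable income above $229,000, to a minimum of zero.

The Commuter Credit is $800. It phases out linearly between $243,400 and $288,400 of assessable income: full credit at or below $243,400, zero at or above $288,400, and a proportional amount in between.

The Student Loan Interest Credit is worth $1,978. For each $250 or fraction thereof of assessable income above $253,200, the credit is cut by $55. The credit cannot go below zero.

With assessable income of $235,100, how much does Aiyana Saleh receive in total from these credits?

Heating Assistance Credit: $235,100 is below the $253,900 cutoff, so the full $6,375 applies.
Working Family Credit: 32% of the $6,100 excess over $229,000 is $1,952; credit = $8,775 − $1,952 = $6,823.
Commuter Credit: $235,100 is at or below the $243,400 threshold, so the full $800 applies.
Student Loan Interest Credit: $235,100 is at or below the $253,200 threshold, so the full $1,978 applies.
Total: $6,375 + $6,823 + $800 + $1,978 = $15,976.

$15,976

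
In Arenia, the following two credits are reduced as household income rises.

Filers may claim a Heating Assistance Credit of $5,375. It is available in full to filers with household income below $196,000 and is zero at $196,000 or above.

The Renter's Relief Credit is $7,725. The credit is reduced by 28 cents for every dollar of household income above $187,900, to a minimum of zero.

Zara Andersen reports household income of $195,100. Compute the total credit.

Heating Assistance Credit: $195,100 is below the $196,000 cutoff, so the full $5,375 applies.
Renter's Relief Credit: 28% of the $7,200 excess over $187,900 is $2,016; credit = $7,725 − $2,016 = $5,709.
Total: $5,375 + $5,709 = $11,084.

$11,084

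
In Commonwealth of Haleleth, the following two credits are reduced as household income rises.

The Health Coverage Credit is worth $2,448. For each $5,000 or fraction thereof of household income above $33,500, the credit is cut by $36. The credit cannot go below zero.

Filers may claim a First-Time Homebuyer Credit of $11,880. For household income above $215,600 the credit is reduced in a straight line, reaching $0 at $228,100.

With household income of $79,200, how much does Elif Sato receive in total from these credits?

Health Coverage Credit: income exceeds $33,500 by $45,700, which is 10 full-or-partial $5,000 increments; reduction = 10 × $36 = $360, leaving $2,088.
First-Time Homebuyer Credit: $79,200 is at or below the $215,600 threshold, so the full $11,880 applies.
Total: $2,088 + $11,880 = $13,968.

$13,968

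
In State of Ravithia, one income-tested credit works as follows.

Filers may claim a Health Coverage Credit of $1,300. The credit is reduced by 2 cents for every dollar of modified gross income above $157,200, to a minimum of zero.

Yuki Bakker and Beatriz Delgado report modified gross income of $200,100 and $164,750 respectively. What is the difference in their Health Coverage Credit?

Yuki ($200,100): Health Coverage Credit: 2% of the $42,900 excess over $157,200 is $858; credit = $1,300 − $858 = $442.
Beatriz ($164,750): Health Coverage Credit: 2% of the $7,550 excess over $157,200 is $151; credit = $1,300 − $151 = $1,149.
Difference: |$442 − $1,149| = $707.

$707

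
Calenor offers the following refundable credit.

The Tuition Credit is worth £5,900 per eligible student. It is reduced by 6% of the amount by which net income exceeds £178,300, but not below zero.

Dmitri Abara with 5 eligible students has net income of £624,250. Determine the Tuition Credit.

Tuition Credit: base = 5 × £5,900 = £29,500. 6% of the £445,950 excess over £178,300 is £26,757; credit = £29,500 − £26,757 = £2,743.

£2,743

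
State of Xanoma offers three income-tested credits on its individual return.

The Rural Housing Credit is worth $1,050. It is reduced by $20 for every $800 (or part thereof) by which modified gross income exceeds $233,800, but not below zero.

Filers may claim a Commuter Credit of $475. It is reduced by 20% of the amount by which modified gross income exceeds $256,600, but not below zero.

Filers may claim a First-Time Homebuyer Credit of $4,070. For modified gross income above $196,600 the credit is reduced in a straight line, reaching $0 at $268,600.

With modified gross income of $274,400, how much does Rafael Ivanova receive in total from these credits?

$30

Rural Housing Credit: income exceeds $233,800 by $40,600, which is 51 full-or-partial $800 increments; reduction = 51 × $20 = $1,020, leaving $30.
Commuter Credit: 20% of the $17,800 excess over $256,600 is $3,560 ≥ base, so the credit is $0.
First-Time Homebuyer Credit: $274,400 is at or above $268,600, so the credit is $0.
Total: $30 + $0 + $0 = $30.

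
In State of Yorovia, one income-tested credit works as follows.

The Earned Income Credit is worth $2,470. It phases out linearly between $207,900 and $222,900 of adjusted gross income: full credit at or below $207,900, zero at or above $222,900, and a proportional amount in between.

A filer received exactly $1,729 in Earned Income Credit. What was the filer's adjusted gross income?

$212,400

$1,729 is 1,729/2,470 of the full $2,470, so 741/2,470 of the $15,000 range has been used: income = $207,900 + $15,000 × 741/2,470 = $212,400.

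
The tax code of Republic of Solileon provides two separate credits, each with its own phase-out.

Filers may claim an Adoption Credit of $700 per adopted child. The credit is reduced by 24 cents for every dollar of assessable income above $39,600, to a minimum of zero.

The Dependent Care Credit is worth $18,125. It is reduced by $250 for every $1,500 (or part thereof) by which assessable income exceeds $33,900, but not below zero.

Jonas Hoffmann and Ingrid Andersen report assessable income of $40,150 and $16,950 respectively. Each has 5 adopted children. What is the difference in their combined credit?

$1,382

Jonas ($40,150): Adoption Credit: base = 5 × $700 = $3,500. 24% of the $550 excess over $39,600 is $132; credit = $3,500 − $132 = $3,368. Dependent Care Credit: income exceeds $33,900 by $6,250, which is 5 full-or-partial $1,500 increments; reduction = 5 × $250 = $1,250, leaving $16,875. total $3,368 + $16,875 = $20,243
Ingrid ($16,950): Adoption Credit: base = 5 × $700 = $3,500. $16,950 is at or below the $39,600 threshold, so the full $3,500 applies. Dependent Care Credit: $16,950 is at or below the $33,900 threshold, so the full $18,125 applies. total $3,500 + $18,125 = $21,625
Difference: |$20,243 − $21,625| = $1,382.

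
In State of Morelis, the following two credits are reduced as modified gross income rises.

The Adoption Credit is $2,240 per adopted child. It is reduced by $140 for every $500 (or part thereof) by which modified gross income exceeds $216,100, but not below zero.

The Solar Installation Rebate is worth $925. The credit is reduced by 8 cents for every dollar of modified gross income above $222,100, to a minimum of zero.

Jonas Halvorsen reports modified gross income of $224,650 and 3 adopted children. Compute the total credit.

$4,921

Adoption Credit: base = 3 × $2,240 = $6,720. income exceeds $216,100 by $8,550, which is 18 full-or-partial $500 increments; reduction = 18 × $140 = $2,520, leaving $4,200.
Solar Installation Rebate: 8% of the $2,550 excess over $222,100 is $204; credit = $925 − $204 = $721.
Total: $4,200 + $721 = $4,921.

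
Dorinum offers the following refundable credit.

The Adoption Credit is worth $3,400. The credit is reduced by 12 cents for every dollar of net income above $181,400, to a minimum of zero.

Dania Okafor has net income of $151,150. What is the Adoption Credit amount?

Adoption Credit: $151,150 is at or below the $181,400 threshold, so the full $3,400 applies.

$3,400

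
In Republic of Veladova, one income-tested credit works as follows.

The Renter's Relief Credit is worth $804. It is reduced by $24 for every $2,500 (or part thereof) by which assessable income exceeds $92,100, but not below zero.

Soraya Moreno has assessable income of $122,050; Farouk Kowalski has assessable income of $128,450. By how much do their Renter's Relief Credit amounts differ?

$72

Soraya ($122,050): Renter's Relief Credit: income exceeds $92,100 by $29,950, which is 12 full-or-partial $2,500 increments; reduction = 12 × $24 = $288, leaving $516.
Farouk ($128,450): Renter's Relief Credit: income exceeds $92,100 by $36,350, which is 15 full-or-partial $2,500 increments; reduction = 15 × $24 = $360, leaving $444.
Difference: |$516 − $444| = $72.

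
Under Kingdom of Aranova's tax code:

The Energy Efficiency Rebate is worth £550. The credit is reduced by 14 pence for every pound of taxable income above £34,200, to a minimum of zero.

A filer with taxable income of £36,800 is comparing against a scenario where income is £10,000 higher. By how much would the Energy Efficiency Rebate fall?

At £36,800 — 14% of the £2,600 excess over £34,200 is £364; credit = £550 − £364 = £186.
At £46,800 — 14% of the £12,600 excess over £34,200 is £1,764 ≥ base, so the credit is £0.
Lost: £186 − £0 = £186.

£186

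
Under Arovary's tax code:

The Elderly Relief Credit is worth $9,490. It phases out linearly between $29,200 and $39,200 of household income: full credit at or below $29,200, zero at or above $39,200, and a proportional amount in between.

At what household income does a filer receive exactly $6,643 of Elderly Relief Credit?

$32,200

$6,643 is 6,643/9,490 of the full $9,490, so 2,847/9,490 of the $10,000 range has been used: income = $29,200 + $10,000 × 2,847/9,490 = $32,200.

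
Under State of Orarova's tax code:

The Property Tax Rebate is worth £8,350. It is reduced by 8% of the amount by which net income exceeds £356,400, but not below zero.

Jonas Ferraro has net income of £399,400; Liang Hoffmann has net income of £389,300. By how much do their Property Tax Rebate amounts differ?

£808

Jonas (£399,400): Property Tax Rebate: 8% of the £43,000 excess over £356,400 is £3,440; credit = £8,350 − £3,440 = £4,910.
Liang (£389,300): Property Tax Rebate: 8% of the £32,900 excess over £356,400 is £2,632; credit = £8,350 − £2,632 = £5,718.
Difference: |£4,910 − £5,718| = £808.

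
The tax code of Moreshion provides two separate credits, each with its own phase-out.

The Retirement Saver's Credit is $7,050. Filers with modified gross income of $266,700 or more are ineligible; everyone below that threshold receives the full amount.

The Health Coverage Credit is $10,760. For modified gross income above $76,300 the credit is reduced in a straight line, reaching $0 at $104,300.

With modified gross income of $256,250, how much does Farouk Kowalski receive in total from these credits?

$7,050

Retirement Saver's Credit: $256,250 is below the $266,700 cutoff, so the full $7,050 applies.
Health Coverage Credit: $256,250 is at or above $104,300, so the credit is $0.
Total: $7,050 + $0 = $7,050.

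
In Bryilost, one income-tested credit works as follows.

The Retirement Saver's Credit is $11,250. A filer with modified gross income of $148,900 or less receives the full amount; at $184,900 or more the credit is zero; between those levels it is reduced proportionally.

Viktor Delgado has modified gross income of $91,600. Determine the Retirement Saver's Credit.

$11,250

Retirement Saver's Credit: $91,600 is at or below the $148,900 threshold, so the full $11,250 applies.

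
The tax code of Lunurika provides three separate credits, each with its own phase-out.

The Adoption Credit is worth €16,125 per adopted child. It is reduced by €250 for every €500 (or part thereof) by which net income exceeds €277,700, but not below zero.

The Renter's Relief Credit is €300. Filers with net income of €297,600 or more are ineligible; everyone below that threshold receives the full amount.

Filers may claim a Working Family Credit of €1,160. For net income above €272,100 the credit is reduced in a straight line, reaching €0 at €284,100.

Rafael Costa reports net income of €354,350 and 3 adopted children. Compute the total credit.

Adoption Credit: base = 3 × €16,125 = €48,375. income exceeds €277,700 by €76,650, which is 154 full-or-partial €500 increments; reduction = 154 × €250 = €38,500, leaving €9,875.
Renter's Relief Credit: €354,350 meets or exceeds the €297,600 cutoff, so the credit is €0.
Working Family Credit: €354,350 is at or above €284,100, so the credit is €0.
Total: €9,875 + €0 + €0 = €9,875.

€9,875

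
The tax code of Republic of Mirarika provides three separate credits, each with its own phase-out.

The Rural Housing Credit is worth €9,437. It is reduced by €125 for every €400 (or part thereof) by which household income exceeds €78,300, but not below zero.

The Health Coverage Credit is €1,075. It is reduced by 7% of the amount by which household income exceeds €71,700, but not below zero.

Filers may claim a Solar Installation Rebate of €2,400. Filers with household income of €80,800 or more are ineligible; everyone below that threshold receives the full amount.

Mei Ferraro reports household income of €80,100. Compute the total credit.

Rural Housing Credit: income exceeds €78,300 by €1,800, which is 5 full-or-partial €400 increments; reduction = 5 × €125 = €625, leaving €8,812.
Health Coverage Credit: 7% of the €8,400 excess over €71,700 is €588; credit = €1,075 − €588 = €487.
Solar Installation Rebate: €80,100 is below the €80,800 cutoff, so the full €2,400 applies.
Total: €8,812 + €487 + €2,400 = €11,699.

€11,699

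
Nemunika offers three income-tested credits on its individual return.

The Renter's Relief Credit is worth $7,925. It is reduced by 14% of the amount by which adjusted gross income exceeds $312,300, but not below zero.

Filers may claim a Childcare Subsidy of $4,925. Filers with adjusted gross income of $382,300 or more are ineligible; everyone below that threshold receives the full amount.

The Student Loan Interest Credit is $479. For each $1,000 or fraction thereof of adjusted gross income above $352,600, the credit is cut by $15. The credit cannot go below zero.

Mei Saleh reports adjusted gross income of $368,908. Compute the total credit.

Renter's Relief Credit: 14% of the $56,608 excess over $312,300 is $7,925.12 ≥ base, so the credit is $0.
Childcare Subsidy: $368,908 is below the $382,300 cutoff, so the full $4,925 applies.
Student Loan Interest Credit: income exceeds $352,600 by $16,308, which is 17 full-or-partial $1,000 increments; reduction = 17 × $15 = $255, leaving $224.
Total: $0 + $4,925 + $224 = $5,149.

$5,149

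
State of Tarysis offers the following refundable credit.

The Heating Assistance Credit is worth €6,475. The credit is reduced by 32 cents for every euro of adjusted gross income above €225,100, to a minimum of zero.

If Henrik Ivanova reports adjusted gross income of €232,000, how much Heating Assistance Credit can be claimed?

Heating Assistance Credit: 32% of the €6,900 excess over €225,100 is €2,208; credit = €6,475 − €2,208 = €4,267.

€4,267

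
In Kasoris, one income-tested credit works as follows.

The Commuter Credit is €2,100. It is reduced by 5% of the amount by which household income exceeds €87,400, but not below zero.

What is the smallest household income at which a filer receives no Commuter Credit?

The credit falls by 5% of each euro above €87,400, so it reaches zero when the excess is €2,100 / 5% = €42,000: income = €87,400 + €42,000 = €129,400.

€129,400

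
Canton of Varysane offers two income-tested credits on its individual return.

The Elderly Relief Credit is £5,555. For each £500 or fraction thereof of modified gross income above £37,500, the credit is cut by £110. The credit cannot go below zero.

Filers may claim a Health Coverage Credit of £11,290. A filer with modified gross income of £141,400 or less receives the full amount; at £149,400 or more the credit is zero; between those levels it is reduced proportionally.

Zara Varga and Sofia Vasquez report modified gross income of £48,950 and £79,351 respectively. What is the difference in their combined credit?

Zara (£48,950): Elderly Relief Credit: income exceeds £37,500 by £11,450, which is 23 full-or-partial £500 increments; reduction = 23 × £110 = £2,530, leaving £3,025. Health Coverage Credit: £48,950 is at or below the £141,400 threshold, so the full £11,290 applies. total £3,025 + £11,290 = £14,315
Sofia (£79,351): Elderly Relief Credit: income exceeds £37,500 by £41,851 → 84 increments × £110 = £9,240 ≥ base, so the credit is £0. Health Coverage Credit: £79,351 is at or below the £141,400 threshold, so the full £11,290 applies. total £0 + £11,290 = £11,290
Difference: |£14,315 − £11,290| = £3,025.

£3,025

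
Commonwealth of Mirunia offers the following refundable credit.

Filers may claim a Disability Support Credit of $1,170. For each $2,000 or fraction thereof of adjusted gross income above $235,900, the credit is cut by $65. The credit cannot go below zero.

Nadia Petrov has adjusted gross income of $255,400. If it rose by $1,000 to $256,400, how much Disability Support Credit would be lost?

At $255,400 — income exceeds $235,900 by $19,500, which is 10 full-or-partial $2,000 increments; reduction = 10 × $65 = $650, leaving $520.
At $256,400 — income exceeds $235,900 by $20,500, which is 11 full-or-partial $2,000 increments; reduction = 11 × $65 = $715, leaving $455.
Lost: $520 − $455 = $65.

$65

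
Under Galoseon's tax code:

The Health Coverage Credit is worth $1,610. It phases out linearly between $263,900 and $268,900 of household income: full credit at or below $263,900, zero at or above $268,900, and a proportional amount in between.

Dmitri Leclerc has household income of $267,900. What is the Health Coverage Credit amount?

Health Coverage Credit: $267,900 is $4,000 into a $5,000 phase-out range, leaving 1,000/5,000 of the credit: $1,610 × 1,000/5,000 = $322.

$322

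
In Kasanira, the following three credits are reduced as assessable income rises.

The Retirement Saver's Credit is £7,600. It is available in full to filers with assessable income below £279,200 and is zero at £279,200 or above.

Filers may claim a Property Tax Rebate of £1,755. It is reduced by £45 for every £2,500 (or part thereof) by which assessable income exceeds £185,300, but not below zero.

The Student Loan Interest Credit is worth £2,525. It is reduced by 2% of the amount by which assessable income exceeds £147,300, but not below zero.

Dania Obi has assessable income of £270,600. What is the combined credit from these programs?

£7,839

Retirement Saver's Credit: £270,600 is below the £279,200 cutoff, so the full £7,600 applies.
Property Tax Rebate: income exceeds £185,300 by £85,300, which is 35 full-or-partial £2,500 increments; reduction = 35 × £45 = £1,575, leaving £180.
Student Loan Interest Credit: 2% of the £123,300 excess over £147,300 is £2,466; credit = £2,525 − £2,466 = £59.
Total: £7,600 + £180 + £59 = £7,839.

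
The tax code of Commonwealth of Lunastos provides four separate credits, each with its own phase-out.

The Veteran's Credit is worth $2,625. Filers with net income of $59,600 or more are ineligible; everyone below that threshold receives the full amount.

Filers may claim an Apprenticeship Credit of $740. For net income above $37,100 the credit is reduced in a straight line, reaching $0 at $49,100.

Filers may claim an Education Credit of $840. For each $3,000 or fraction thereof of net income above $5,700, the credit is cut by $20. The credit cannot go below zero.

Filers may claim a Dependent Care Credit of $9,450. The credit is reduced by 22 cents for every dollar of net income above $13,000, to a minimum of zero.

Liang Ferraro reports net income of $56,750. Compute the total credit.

$3,105

Veteran's Credit: $56,750 is below the $59,600 cutoff, so the full $2,625 applies.
Apprenticeship Credit: $56,750 is at or above $49,100, so the credit is $0.
Education Credit: income exceeds $5,700 by $51,050, which is 18 full-or-partial $3,000 increments; reduction = 18 × $20 = $360, leaving $480.
Dependent Care Credit: 22% of the $43,750 excess over $13,000 is $9,625 ≥ base, so the credit is $0.
Total: $2,625 + $0 + $480 + $0 = $3,105.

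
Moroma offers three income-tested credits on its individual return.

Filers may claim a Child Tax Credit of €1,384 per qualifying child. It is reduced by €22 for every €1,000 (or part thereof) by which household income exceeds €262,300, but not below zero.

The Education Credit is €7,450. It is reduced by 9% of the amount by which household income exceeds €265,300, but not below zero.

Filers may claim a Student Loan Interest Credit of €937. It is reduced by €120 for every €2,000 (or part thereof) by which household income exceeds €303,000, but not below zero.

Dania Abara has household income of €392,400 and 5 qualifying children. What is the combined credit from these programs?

€4,038

Child Tax Credit: base = 5 × €1,384 = €6,920. income exceeds €262,300 by €130,100, which is 131 full-or-partial €1,000 increments; reduction = 131 × €22 = €2,882, leaving €4,038.
Education Credit: 9% of the €127,100 excess over €265,300 is €11,439 ≥ base, so the credit is €0.
Student Loan Interest Credit: income exceeds €303,000 by €89,400 → 45 increments × €120 = €5,400 ≥ base, so the credit is €0.
Total: €4,038 + €0 + €0 = €4,038.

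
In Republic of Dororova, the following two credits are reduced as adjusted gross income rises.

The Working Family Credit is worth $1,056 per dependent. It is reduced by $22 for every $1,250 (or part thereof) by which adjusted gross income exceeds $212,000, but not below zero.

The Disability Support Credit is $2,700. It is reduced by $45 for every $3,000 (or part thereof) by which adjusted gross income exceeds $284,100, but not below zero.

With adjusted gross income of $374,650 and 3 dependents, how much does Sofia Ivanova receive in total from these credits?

$1,591

Working Family Credit: base = 3 × $1,056 = $3,168. income exceeds $212,000 by $162,650, which is 131 full-or-partial $1,250 increments; reduction = 131 × $22 = $2,882, leaving $286.
Disability Support Credit: income exceeds $284,100 by $90,550, which is 31 full-or-partial $3,000 increments; reduction = 31 × $45 = $1,395, leaving $1,305.
Total: $286 + $1,305 = $1,591.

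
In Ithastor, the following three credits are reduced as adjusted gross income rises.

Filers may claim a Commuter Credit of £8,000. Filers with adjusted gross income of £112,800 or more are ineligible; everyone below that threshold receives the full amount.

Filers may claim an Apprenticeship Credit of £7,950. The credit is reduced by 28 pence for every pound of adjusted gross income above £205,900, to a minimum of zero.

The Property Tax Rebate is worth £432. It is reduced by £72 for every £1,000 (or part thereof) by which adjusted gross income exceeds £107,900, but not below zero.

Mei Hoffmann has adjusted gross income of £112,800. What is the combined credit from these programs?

Commuter Credit: £112,800 meets or exceeds the £112,800 cutoff, so the credit is £0.
Apprenticeship Credit: £112,800 is at or below the £205,900 threshold, so the full £7,950 applies.
Property Tax Rebate: income exceeds £107,900 by £4,900, which is 5 full-or-partial £1,000 increments; reduction = 5 × £72 = £360, leaving £72.
Total: £0 + £7,950 + £72 = £8,022.

£8,022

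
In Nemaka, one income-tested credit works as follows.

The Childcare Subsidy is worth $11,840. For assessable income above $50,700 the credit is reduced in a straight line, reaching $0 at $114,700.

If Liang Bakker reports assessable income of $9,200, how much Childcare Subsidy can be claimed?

Childcare Subsidy: $9,200 is at or below the $50,700 threshold, so the full $11,840 applies.

$11,840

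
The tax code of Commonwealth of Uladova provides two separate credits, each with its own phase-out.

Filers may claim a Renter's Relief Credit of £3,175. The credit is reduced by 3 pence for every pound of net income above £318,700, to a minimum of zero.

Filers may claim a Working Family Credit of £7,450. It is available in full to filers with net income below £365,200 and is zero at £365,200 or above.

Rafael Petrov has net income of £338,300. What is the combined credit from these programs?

Renter's Relief Credit: 3% of the £19,600 excess over £318,700 is £588; credit = £3,175 − £588 = £2,587.
Working Family Credit: £338,300 is below the £365,200 cutoff, so the full £7,450 applies.
Total: £2,587 + £7,450 = £10,037.

£10,037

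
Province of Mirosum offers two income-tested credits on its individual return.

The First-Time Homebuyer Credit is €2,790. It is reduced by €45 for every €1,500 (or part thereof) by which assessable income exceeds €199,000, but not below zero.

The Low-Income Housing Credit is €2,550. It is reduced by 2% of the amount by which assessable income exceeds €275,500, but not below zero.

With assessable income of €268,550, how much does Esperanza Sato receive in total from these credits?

First-Time Homebuyer Credit: income exceeds €199,000 by €69,550, which is 47 full-or-partial €1,500 increments; reduction = 47 × €45 = €2,115, leaving €675.
Low-Income Housing Credit: €268,550 is at or below the €275,500 threshold, so the full €2,550 applies.
Total: €675 + €2,550 = €3,225.

€3,225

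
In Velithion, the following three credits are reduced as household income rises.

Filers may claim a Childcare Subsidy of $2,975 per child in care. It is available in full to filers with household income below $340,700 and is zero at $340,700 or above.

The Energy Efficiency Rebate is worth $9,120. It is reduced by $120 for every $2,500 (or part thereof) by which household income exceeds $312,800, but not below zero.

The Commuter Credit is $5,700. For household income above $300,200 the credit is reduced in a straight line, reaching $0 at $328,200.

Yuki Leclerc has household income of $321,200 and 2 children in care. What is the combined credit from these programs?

$16,015

Childcare Subsidy: base = 2 × $2,975 = $5,950. $321,200 is below the $340,700 cutoff, so the full $5,950 applies.
Energy Efficiency Rebate: income exceeds $312,800 by $8,400, which is 4 full-or-partial $2,500 increments; reduction = 4 × $120 = $480, leaving $8,640.
Commuter Credit: $321,200 is $21,000 into a $28,000 phase-out range, leaving 7,000/28,000 of the credit: $5,700 × 7,000/28,000 = $1,425.
Total: $5,950 + $8,640 + $1,425 = $16,015.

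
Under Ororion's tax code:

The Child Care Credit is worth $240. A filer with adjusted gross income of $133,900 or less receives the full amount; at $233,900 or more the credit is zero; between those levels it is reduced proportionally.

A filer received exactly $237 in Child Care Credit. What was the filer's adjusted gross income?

$237 is 237/240 of the full $240, so 3/240 of the $100,000 range has been used: income = $133,900 + $100,000 × 3/240 = $135,150.

$135,150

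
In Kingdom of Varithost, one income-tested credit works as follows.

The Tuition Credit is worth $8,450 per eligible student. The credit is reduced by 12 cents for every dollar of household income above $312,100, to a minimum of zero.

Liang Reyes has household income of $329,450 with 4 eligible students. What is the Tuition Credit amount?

$31,718

Tuition Credit: base = 4 × $8,450 = $33,800. 12% of the $17,350 excess over $312,100 is $2,082; credit = $33,800 − $2,082 = $31,718.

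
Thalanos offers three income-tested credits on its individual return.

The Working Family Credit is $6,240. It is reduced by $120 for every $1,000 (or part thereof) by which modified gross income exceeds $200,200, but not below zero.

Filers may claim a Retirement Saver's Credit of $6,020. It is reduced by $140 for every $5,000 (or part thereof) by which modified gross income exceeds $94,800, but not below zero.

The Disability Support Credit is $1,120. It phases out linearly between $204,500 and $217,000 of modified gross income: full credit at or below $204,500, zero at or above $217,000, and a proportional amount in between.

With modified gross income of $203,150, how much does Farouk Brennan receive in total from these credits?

Working Family Credit: income exceeds $200,200 by $2,950, which is 3 full-or-partial $1,000 increments; reduction = 3 × $120 = $360, leaving $5,880.
Retirement Saver's Credit: income exceeds $94,800 by $108,350, which is 22 full-or-partial $5,000 increments; reduction = 22 × $140 = $3,080, leaving $2,940.
Disability Support Credit: $203,150 is at or below the $204,500 threshold, so the full $1,120 applies.
Total: $5,880 + $2,940 + $1,120 = $9,940.

$9,940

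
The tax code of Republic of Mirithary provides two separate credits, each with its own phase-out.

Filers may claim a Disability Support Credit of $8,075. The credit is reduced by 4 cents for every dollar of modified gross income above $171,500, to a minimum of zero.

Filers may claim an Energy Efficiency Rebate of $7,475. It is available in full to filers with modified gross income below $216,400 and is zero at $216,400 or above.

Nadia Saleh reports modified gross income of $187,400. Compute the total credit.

$14,914

Disability Support Credit: 4% of the $15,900 excess over $171,500 is $636; credit = $8,075 − $636 = $7,439.
Energy Efficiency Rebate: $187,400 is below the $216,400 cutoff, so the full $7,475 applies.
Total: $7,439 + $7,475 = $14,914.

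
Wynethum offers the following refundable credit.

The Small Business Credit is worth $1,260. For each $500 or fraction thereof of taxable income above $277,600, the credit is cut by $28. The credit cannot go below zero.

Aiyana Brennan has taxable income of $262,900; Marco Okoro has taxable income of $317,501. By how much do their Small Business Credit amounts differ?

Aiyana ($262,900): Small Business Credit: $262,900 is at or below the $277,600 threshold, so the full $1,260 applies.
Marco ($317,501): Small Business Credit: income exceeds $277,600 by $39,901 → 80 increments × $28 = $2,240 ≥ base, so the credit is $0.
Difference: |$1,260 − $0| = $1,260.

$1,260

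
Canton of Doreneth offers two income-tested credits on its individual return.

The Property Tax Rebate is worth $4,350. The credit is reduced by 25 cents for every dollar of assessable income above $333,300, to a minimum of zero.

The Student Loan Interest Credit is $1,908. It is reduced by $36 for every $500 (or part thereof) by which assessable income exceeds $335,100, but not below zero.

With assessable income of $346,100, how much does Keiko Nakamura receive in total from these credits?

Property Tax Rebate: 25% of the $12,800 excess over $333,300 is $3,200; credit = $4,350 − $3,200 = $1,150.
Student Loan Interest Credit: income exceeds $335,100 by $11,000, which is 22 full-or-partial $500 increments; reduction = 22 × $36 = $792, leaving $1,116.
Total: $1,150 + $1,116 = $2,266.

$2,266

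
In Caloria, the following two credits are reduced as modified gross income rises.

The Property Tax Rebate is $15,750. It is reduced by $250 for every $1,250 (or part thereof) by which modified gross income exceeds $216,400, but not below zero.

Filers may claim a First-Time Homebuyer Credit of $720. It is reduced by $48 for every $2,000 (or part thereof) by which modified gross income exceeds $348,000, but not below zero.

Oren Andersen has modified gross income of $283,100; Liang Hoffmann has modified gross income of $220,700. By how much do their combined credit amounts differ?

$12,500

Oren ($283,100): Property Tax Rebate: income exceeds $216,400 by $66,700, which is 54 full-or-partial $1,250 increments; reduction = 54 × $250 = $13,500, leaving $2,250. First-Time Homebuyer Credit: $283,100 is at or below the $348,000 threshold, so the full $720 applies. total $2,250 + $720 = $2,970
Liang ($220,700): Property Tax Rebate: income exceeds $216,400 by $4,300, which is 4 full-or-partial $1,250 increments; reduction = 4 × $250 = $1,000, leaving $14,750. First-Time Homebuyer Credit: $220,700 is at or below the $348,000 threshold, so the full $720 applies. total $14,750 + $720 = $15,470
Difference: |$2,970 − $15,470| = $12,500.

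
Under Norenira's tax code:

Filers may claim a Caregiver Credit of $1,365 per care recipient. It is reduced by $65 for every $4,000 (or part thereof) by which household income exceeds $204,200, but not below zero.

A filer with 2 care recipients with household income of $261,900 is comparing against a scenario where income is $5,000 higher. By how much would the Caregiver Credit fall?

$65

At $261,900 — base = 2 × $1,365 = $2,730. income exceeds $204,200 by $57,700, which is 15 full-or-partial $4,000 increments; reduction = 15 × $65 = $975, leaving $1,755.
At $266,900 — base = 2 × $1,365 = $2,730. income exceeds $204,200 by $62,700, which is 16 full-or-partial $4,000 increments; reduction = 16 × $65 = $1,040, leaving $1,690.
Lost: $1,755 − $1,690 = $65.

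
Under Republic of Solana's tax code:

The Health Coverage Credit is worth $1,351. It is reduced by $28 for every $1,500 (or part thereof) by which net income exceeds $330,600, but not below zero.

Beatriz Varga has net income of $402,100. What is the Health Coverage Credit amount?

Health Coverage Credit: income exceeds $330,600 by $71,500, which is 48 full-or-partial $1,500 increments; reduction = 48 × $28 = $1,344, leaving $7.

$7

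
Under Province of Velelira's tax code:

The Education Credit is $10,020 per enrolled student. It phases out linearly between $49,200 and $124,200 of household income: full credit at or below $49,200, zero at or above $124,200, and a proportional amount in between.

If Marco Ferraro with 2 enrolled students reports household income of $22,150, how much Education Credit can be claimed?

Education Credit: base = 2 × $10,020 = $20,040. $22,150 is at or below the $49,200 threshold, so the full $20,040 applies.

$20,040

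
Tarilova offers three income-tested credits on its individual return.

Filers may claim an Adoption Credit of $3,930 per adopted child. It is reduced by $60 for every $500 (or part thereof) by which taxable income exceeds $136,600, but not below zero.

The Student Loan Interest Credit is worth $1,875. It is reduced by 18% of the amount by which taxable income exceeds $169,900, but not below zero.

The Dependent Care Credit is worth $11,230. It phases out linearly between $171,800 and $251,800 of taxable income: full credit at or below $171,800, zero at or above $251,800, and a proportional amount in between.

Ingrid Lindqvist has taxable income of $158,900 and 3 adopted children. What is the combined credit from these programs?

$22,195

Adoption Credit: base = 3 × $3,930 = $11,790. income exceeds $136,600 by $22,300, which is 45 full-or-partial $500 increments; reduction = 45 × $60 = $2,700, leaving $9,090.
Student Loan Interest Credit: $158,900 is at or below the $169,900 threshold, so the full $1,875 applies.
Dependent Care Credit: $158,900 is at or below the $171,800 threshold, so the full $11,230 applies.
Total: $9,090 + $1,875 + $11,230 = $22,195.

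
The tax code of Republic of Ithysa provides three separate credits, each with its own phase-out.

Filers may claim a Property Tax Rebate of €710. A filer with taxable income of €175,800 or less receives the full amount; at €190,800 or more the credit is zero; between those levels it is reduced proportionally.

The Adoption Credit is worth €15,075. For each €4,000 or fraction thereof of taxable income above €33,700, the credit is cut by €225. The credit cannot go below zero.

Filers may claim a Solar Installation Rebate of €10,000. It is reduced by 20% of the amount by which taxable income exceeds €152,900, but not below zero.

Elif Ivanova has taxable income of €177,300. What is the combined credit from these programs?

€12,734

Property Tax Rebate: €177,300 is €1,500 into a €15,000 phase-out range, leaving 13,500/15,000 of the credit: €710 × 13,500/15,000 = €639.
Adoption Credit: income exceeds €33,700 by €143,600, which is 36 full-or-partial €4,000 increments; reduction = 36 × €225 = €8,100, leaving €6,975.
Solar Installation Rebate: 20% of the €24,400 excess over €152,900 is €4,880; credit = €10,000 − €4,880 = €5,120.
Total: €639 + €6,975 + €5,120 = €12,734.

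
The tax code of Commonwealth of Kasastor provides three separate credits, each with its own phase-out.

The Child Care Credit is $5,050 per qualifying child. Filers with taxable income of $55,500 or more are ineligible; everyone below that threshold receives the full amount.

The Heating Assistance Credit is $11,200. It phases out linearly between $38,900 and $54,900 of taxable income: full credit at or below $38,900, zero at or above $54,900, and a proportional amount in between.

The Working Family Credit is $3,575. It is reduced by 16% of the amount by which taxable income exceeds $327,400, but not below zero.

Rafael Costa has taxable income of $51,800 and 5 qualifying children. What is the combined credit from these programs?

Child Care Credit: base = 5 × $5,050 = $25,250. $51,800 is below the $55,500 cutoff, so the full $25,250 applies.
Heating Assistance Credit: $51,800 is $12,900 into a $16,000 phase-out range, leaving 3,100/16,000 of the credit: $11,200 × 3,100/16,000 = $2,170.
Working Family Credit: $51,800 is at or below the $327,400 threshold, so the full $3,575 applies.
Total: $25,250 + $2,170 + $3,575 = $30,995.

$30,995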